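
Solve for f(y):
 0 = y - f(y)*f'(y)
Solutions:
 f(y) = -sqrt(C1 + y^2)
 f(y) = sqrt(C1 + y^2)


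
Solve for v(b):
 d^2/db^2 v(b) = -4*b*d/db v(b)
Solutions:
 v(b) = C1 + C2*erf(sqrt(2)*b)


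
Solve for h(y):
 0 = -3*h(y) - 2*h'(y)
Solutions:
 h(y) = C1*exp(-3*y/2)


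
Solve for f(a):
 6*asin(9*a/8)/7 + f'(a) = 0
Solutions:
 f(a) = C1 - 6*a*asin(9*a/8)/7 - 2*sqrt(64 - 81*a^2)/21


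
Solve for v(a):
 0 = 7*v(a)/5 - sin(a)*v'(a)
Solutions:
 v(a) = C1*(cos(a) - 1)^(7/10)/(cos(a) + 1)^(7/10)


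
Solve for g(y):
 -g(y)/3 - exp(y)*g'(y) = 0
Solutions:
 g(y) = C1*exp(exp(-y)/3)


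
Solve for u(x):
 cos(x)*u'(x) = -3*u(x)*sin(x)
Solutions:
 u(x) = C1*cos(x)^3


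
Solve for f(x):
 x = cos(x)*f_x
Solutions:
 f(x) = C1 + Integral(x/cos(x), x)


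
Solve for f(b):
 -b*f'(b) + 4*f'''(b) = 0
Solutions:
 f(b) = C1 + Integral(C2*airyai(2^(1/3)*b/2) + C3*airybi(2^(1/3)*b/2), b)


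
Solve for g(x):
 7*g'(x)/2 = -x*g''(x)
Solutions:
 g(x) = C1 + C2/x^(5/2)


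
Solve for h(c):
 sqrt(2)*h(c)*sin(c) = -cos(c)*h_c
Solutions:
 h(c) = C1*cos(c)^(sqrt(2))


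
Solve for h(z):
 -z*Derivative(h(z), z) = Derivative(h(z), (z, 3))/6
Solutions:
 h(z) = C1 + Integral(C2*airyai(-6^(1/3)*z) + C3*airybi(-6^(1/3)*z), z)


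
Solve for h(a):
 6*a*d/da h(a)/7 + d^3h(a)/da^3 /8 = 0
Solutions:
 h(a) = C1 + Integral(C2*airyai(-2*6^(1/3)*7^(2/3)*a/7) + C3*airybi(-2*6^(1/3)*7^(2/3)*a/7), a)


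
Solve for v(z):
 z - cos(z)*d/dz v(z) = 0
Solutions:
 v(z) = C1 + Integral(z/cos(z), z)


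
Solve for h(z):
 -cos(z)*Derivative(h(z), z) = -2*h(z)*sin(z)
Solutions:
 h(z) = C1/cos(z)^2


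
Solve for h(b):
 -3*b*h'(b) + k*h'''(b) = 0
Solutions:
 h(b) = C1 + Integral(C2*airyai(3^(1/3)*b*(1/k)^(1/3)) + C3*airybi(3^(1/3)*b*(1/k)^(1/3)), b)


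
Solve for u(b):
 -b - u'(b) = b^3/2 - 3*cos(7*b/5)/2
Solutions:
 u(b) = C1 - b^4/8 - b^2/2 + 15*sin(7*b/5)/14


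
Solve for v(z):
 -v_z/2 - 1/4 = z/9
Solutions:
 v(z) = C1 - z^2/9 - z/2


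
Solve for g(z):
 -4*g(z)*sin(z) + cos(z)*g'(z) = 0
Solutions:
 g(z) = C1/cos(z)^4


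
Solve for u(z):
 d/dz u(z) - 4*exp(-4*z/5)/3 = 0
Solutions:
 u(z) = C1 - 5*exp(-4*z/5)/3


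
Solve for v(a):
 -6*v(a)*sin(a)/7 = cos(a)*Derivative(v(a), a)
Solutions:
 v(a) = C1*cos(a)^(6/7)


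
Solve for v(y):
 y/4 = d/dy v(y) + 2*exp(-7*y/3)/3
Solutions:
 v(y) = C1 + y^2/8 + 2*exp(-7*y/3)/7


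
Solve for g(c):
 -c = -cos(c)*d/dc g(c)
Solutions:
 g(c) = C1 + Integral(c/cos(c), c)


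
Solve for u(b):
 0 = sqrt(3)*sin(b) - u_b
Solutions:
 u(b) = C1 - sqrt(3)*cos(b)


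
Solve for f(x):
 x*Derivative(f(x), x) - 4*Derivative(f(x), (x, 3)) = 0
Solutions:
 f(x) = C1 + Integral(C2*airyai(2^(1/3)*x/2) + C3*airybi(2^(1/3)*x/2), x)


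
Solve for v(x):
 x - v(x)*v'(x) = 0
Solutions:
 v(x) = -sqrt(C1 + x^2)
 v(x) = sqrt(C1 + x^2)


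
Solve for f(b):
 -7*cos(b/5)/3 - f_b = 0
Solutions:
 f(b) = C1 - 35*sin(b/5)/3


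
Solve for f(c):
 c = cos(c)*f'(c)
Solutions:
 f(c) = C1 + Integral(c/cos(c), c)


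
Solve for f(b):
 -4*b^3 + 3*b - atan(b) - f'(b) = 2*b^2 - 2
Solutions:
 f(b) = C1 - b^4 - 2*b^3/3 + 3*b^2/2 - b*atan(b) + 2*b + log(b^2 + 1)/2


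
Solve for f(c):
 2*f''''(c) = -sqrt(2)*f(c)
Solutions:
 f(c) = (C1*sin(2^(3/8)*c/2) + C2*cos(2^(3/8)*c/2))*exp(-2^(3/8)*c/2) + (C3*sin(2^(3/8)*c/2) + C4*cos(2^(3/8)*c/2))*exp(2^(3/8)*c/2)


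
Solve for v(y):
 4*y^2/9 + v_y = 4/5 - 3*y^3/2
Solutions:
 v(y) = C1 - 3*y^4/8 - 4*y^3/27 + 4*y/5


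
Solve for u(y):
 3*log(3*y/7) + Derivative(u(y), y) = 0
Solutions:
 u(y) = C1 - 3*y*log(y) + y*log(343/27) + 3*y


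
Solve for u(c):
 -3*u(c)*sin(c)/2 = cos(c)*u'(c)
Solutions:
 u(c) = C1*cos(c)^(3/2)


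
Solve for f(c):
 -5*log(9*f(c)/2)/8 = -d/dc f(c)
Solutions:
 8*Integral(1/(-log(_y) - 2*log(3) + log(2)), (_y, f(c)))/5 = C1 - c


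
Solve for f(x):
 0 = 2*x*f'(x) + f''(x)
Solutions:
 f(x) = C1 + C2*erf(x)


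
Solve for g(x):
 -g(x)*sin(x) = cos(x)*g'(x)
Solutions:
 g(x) = C1*cos(x)


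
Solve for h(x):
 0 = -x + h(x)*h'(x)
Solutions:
 h(x) = -sqrt(C1 + x^2)
 h(x) = sqrt(C1 + x^2)


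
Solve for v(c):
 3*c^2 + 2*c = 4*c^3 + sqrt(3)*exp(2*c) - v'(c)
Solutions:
 v(c) = C1 + c^4 - c^3 - c^2 + sqrt(3)*exp(2*c)/2


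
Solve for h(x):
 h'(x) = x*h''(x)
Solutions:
 h(x) = C1 + C2*x^2


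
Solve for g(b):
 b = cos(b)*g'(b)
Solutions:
 g(b) = C1 + Integral(b/cos(b), b)


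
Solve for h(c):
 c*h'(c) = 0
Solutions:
 h(c) = C1


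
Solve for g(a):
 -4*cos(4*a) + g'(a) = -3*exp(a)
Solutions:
 g(a) = C1 - 3*exp(a) + sin(4*a)


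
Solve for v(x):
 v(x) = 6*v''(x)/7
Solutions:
 v(x) = C1*exp(-sqrt(42)*x/6) + C2*exp(sqrt(42)*x/6)


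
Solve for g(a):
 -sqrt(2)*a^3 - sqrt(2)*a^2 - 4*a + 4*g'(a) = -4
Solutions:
 g(a) = C1 + sqrt(2)*a^4/16 + sqrt(2)*a^3/12 + a^2/2 - a


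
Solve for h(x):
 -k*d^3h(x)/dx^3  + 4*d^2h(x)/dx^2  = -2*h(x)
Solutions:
 h(x) = C1*exp(x*(-(sqrt(((27 + 64/k^2)^2 - 4096/k^4)/k^2) - 27/k - 64/k^3)^(1/3) + 4/k - 16/(k^2*(sqrt(((27 + 64/k^2)^2 - 4096/k^4)/k^2) - 27/k - 64/k^3)^(1/3)))/3) + C2*exp(x*((sqrt(((27 + 64/k^2)^2 - 4096/k^4)/k^2) - 27/k - 64/k^3)^(1/3) - sqrt(3)*I*(sqrt(((27 + 64/k^2)^2 - 4096/k^4)/k^2) - 27/k - 64/k^3)^(1/3) + 8/k - 64/(k^2*(-1 + sqrt(3)*I)*(sqrt(((27 + 64/k^2)^2 - 4096/k^4)/k^2) - 27/k - 64/k^3)^(1/3)))/6) + C3*exp(x*((sqrt(((27 + 64/k^2)^2 - 4096/k^4)/k^2) - 27/k - 64/k^3)^(1/3) + sqrt(3)*I*(sqrt(((27 + 64/k^2)^2 - 4096/k^4)/k^2) - 27/k - 64/k^3)^(1/3) + 8/k + 64/(k^2*(1 + sqrt(3)*I)*(sqrt(((27 + 64/k^2)^2 - 4096/k^4)/k^2) - 27/k - 64/k^3)^(1/3)))/6)


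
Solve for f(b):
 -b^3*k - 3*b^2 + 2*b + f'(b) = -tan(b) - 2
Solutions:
 f(b) = C1 + b^4*k/4 + b^3 - b^2 - 2*b + log(cos(b))


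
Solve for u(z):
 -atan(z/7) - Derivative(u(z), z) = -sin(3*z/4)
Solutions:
 u(z) = C1 - z*atan(z/7) + 7*log(z^2 + 49)/2 - 4*cos(3*z/4)/3


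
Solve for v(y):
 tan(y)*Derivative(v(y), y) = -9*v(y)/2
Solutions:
 v(y) = C1/sin(y)^(9/2)


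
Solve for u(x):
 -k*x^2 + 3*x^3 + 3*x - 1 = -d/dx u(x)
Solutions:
 u(x) = C1 + k*x^3/3 - 3*x^4/4 - 3*x^2/2 + x


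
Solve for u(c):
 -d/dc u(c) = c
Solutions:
 u(c) = C1 - c^2/2


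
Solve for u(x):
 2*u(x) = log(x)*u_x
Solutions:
 u(x) = C1*exp(2*li(x))


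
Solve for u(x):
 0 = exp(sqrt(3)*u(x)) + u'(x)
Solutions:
 u(x) = sqrt(3)*(2*log(1/(C1 + x)) - log(3))/6


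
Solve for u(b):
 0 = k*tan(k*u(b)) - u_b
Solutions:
 u(b) = Piecewise((-asin(exp(C1*k + b*k^2))/k + pi/k, Ne(k, 0)), (nan, True))
 u(b) = Piecewise((asin(exp(C1*k + b*k^2))/k, Ne(k, 0)), (nan, True))


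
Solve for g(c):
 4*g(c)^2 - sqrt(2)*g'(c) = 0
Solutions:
 g(c) = -1/(C1 + 2*sqrt(2)*c)


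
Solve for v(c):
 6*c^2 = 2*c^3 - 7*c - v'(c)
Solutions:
 v(c) = C1 + c^4/2 - 2*c^3 - 7*c^2/2


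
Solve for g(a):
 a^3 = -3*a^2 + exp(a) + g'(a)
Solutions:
 g(a) = C1 + a^4/4 + a^3 - exp(a)


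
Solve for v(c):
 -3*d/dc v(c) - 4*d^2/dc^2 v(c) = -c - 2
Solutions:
 v(c) = C1 + C2*exp(-3*c/4) + c^2/6 + 2*c/9


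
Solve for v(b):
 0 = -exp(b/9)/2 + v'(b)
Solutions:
 v(b) = C1 + 9*exp(b/9)/2


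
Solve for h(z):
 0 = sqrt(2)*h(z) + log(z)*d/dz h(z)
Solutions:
 h(z) = C1*exp(-sqrt(2)*li(z))


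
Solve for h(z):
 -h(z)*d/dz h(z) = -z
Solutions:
 h(z) = -sqrt(C1 + z^2)
 h(z) = sqrt(C1 + z^2)


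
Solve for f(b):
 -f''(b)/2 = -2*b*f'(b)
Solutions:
 f(b) = C1 + C2*erfi(sqrt(2)*b)


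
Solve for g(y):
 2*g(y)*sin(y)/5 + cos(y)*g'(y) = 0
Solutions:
 g(y) = C1*cos(y)^(2/5)


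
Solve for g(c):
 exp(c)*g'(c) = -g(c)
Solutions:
 g(c) = C1*exp(exp(-c))


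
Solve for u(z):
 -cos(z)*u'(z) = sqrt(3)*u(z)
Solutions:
 u(z) = C1*(sin(z) - 1)^(sqrt(3)/2)/(sin(z) + 1)^(sqrt(3)/2)


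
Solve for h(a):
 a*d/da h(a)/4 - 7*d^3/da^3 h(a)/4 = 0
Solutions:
 h(a) = C1 + Integral(C2*airyai(7^(2/3)*a/7) + C3*airybi(7^(2/3)*a/7), a)


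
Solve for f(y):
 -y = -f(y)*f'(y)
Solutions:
 f(y) = -sqrt(C1 + y^2)
 f(y) = sqrt(C1 + y^2)


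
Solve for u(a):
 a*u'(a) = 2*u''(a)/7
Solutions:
 u(a) = C1 + C2*erfi(sqrt(7)*a/2)


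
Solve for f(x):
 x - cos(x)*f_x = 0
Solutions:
 f(x) = C1 + Integral(x/cos(x), x)


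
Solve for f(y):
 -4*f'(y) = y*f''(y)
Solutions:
 f(y) = C1 + C2/y^3


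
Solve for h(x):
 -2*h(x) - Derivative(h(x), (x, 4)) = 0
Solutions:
 h(x) = (C1*sin(2^(3/4)*x/2) + C2*cos(2^(3/4)*x/2))*exp(-2^(3/4)*x/2) + (C3*sin(2^(3/4)*x/2) + C4*cos(2^(3/4)*x/2))*exp(2^(3/4)*x/2)


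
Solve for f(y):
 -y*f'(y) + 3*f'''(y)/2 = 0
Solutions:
 f(y) = C1 + Integral(C2*airyai(2^(1/3)*3^(2/3)*y/3) + C3*airybi(2^(1/3)*3^(2/3)*y/3), y)


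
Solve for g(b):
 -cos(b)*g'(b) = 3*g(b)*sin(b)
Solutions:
 g(b) = C1*cos(b)^3


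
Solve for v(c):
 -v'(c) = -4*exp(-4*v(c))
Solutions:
 v(c) = log(-I*(C1 + 16*c)^(1/4))
 v(c) = log(I*(C1 + 16*c)^(1/4))
 v(c) = log(-(C1 + 16*c)^(1/4))
 v(c) = log(C1 + 16*c)/4


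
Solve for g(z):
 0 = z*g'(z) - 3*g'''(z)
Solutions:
 g(z) = C1 + Integral(C2*airyai(3^(2/3)*z/3) + C3*airybi(3^(2/3)*z/3), z)


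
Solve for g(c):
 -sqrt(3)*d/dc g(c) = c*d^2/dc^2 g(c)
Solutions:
 g(c) = C1 + C2*c^(1 - sqrt(3))


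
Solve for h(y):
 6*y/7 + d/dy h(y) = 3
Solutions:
 h(y) = C1 - 3*y^2/7 + 3*y


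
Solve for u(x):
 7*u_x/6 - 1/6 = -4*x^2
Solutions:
 u(x) = C1 - 8*x^3/7 + x/7


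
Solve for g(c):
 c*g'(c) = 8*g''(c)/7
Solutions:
 g(c) = C1 + C2*erfi(sqrt(7)*c/4)


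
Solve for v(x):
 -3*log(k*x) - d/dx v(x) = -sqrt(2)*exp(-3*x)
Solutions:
 v(x) = C1 - 3*x*log(k*x) + 3*x - sqrt(2)*exp(-3*x)/3


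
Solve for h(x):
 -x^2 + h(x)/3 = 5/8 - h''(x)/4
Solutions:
 h(x) = C1*sin(2*sqrt(3)*x/3) + C2*cos(2*sqrt(3)*x/3) + 3*x^2 - 21/8


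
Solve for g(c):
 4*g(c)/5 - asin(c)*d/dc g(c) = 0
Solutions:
 g(c) = C1*exp(4*Integral(1/asin(c), c)/5)


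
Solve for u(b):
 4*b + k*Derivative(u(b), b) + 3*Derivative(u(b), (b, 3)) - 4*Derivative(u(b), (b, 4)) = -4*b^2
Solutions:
 u(b) = C1 + C2*exp(b*(-(-8*k + sqrt((8*k + 1)^2 - 1) - 1)^(1/3) + 1 - 1/(-8*k + sqrt((8*k + 1)^2 - 1) - 1)^(1/3))/4) + C3*exp(b*((-8*k + sqrt((8*k + 1)^2 - 1) - 1)^(1/3) - sqrt(3)*I*(-8*k + sqrt((8*k + 1)^2 - 1) - 1)^(1/3) + 2 - 4/((-1 + sqrt(3)*I)*(-8*k + sqrt((8*k + 1)^2 - 1) - 1)^(1/3)))/8) + C4*exp(b*((-8*k + sqrt((8*k + 1)^2 - 1) - 1)^(1/3) + sqrt(3)*I*(-8*k + sqrt((8*k + 1)^2 - 1) - 1)^(1/3) + 2 + 4/((1 + sqrt(3)*I)*(-8*k + sqrt((8*k + 1)^2 - 1) - 1)^(1/3)))/8) - 4*b^3/(3*k) - 2*b^2/k + 24*b/k^2


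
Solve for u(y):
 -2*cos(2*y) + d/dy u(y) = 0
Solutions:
 u(y) = C1 + sin(2*y)


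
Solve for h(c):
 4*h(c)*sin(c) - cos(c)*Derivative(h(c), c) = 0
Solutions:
 h(c) = C1/cos(c)^4


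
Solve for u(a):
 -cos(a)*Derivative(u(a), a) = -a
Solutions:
 u(a) = C1 + Integral(a/cos(a), a)


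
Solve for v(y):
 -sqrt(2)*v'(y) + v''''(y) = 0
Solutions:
 v(y) = C1 + C4*exp(2^(1/6)*y) + (C2*sin(2^(1/6)*sqrt(3)*y/2) + C3*cos(2^(1/6)*sqrt(3)*y/2))*exp(-2^(1/6)*y/2)


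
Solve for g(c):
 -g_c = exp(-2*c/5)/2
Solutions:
 g(c) = C1 + 5*exp(-2*c/5)/4


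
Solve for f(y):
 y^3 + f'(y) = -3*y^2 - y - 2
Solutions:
 f(y) = C1 - y^4/4 - y^3 - y^2/2 - 2*y


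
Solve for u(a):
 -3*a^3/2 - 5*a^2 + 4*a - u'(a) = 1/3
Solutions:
 u(a) = C1 - 3*a^4/8 - 5*a^3/3 + 2*a^2 - a/3


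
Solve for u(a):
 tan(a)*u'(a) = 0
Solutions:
 u(a) = C1


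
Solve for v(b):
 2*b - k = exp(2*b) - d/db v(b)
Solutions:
 v(b) = C1 - b^2 + b*k + exp(2*b)/2


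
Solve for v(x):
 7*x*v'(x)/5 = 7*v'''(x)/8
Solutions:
 v(x) = C1 + Integral(C2*airyai(2*5^(2/3)*x/5) + C3*airybi(2*5^(2/3)*x/5), x)


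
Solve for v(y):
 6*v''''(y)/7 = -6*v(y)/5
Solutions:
 v(y) = (C1*sin(sqrt(2)*5^(3/4)*7^(1/4)*y/10) + C2*cos(sqrt(2)*5^(3/4)*7^(1/4)*y/10))*exp(-sqrt(2)*5^(3/4)*7^(1/4)*y/10) + (C3*sin(sqrt(2)*5^(3/4)*7^(1/4)*y/10) + C4*cos(sqrt(2)*5^(3/4)*7^(1/4)*y/10))*exp(sqrt(2)*5^(3/4)*7^(1/4)*y/10)


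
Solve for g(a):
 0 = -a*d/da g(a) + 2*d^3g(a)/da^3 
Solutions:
 g(a) = C1 + Integral(C2*airyai(2^(2/3)*a/2) + C3*airybi(2^(2/3)*a/2), a)


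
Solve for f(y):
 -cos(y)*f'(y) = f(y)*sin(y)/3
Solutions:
 f(y) = C1*cos(y)^(1/3)


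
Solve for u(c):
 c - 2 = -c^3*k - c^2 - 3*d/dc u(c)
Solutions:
 u(c) = C1 - c^4*k/12 - c^3/9 - c^2/6 + 2*c/3


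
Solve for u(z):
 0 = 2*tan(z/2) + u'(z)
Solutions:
 u(z) = C1 + 4*log(cos(z/2))


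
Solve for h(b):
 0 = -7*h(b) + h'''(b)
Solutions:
 h(b) = C3*exp(7^(1/3)*b) + (C1*sin(sqrt(3)*7^(1/3)*b/2) + C2*cos(sqrt(3)*7^(1/3)*b/2))*exp(-7^(1/3)*b/2)


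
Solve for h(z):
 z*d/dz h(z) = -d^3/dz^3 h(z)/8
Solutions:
 h(z) = C1 + Integral(C2*airyai(-2*z) + C3*airybi(-2*z), z)


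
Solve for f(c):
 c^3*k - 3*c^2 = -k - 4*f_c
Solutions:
 f(c) = C1 - c^4*k/16 + c^3/4 - c*k/4


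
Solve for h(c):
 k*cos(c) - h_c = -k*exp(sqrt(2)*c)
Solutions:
 h(c) = C1 + sqrt(2)*k*exp(sqrt(2)*c)/2 + k*sin(c)


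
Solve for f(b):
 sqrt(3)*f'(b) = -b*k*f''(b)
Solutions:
 f(b) = C1 + b^(((re(k) - sqrt(3))*re(k) + im(k)^2)/(re(k)^2 + im(k)^2))*(C2*sin(sqrt(3)*log(b)*Abs(im(k))/(re(k)^2 + im(k)^2)) + C3*cos(sqrt(3)*log(b)*im(k)/(re(k)^2 + im(k)^2)))


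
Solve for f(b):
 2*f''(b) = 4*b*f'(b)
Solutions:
 f(b) = C1 + C2*erfi(b)


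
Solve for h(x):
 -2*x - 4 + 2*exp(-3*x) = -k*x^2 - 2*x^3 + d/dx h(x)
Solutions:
 h(x) = C1 + k*x^3/3 + x^4/2 - x^2 - 4*x - 2*exp(-3*x)/3


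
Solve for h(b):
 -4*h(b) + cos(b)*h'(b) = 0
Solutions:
 h(b) = C1*(sin(b)^2 + 2*sin(b) + 1)/(sin(b)^2 - 2*sin(b) + 1)


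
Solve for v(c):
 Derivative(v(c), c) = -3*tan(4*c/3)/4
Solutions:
 v(c) = C1 + 9*log(cos(4*c/3))/16


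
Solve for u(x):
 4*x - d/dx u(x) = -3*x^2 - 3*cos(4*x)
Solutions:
 u(x) = C1 + x^3 + 2*x^2 + 3*sin(4*x)/4


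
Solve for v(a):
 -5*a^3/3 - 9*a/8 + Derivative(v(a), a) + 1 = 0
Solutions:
 v(a) = C1 + 5*a^4/12 + 9*a^2/16 - a


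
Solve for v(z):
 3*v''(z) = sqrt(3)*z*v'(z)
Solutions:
 v(z) = C1 + C2*erfi(sqrt(2)*3^(3/4)*z/6)


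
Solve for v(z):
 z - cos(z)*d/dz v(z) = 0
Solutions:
 v(z) = C1 + Integral(z/cos(z), z)


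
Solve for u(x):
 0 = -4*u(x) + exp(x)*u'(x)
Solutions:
 u(x) = C1*exp(-4*exp(-x))


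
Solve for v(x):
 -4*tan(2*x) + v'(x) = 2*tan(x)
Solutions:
 v(x) = C1 - 2*log(cos(x)) - 2*log(cos(2*x))


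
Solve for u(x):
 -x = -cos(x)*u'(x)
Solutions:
 u(x) = C1 + Integral(x/cos(x), x)


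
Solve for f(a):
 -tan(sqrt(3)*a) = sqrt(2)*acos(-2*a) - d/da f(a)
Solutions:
 f(a) = C1 + sqrt(2)*(a*acos(-2*a) + sqrt(1 - 4*a^2)/2) - sqrt(3)*log(cos(sqrt(3)*a))/3


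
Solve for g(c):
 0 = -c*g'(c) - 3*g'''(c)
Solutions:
 g(c) = C1 + Integral(C2*airyai(-3^(2/3)*c/3) + C3*airybi(-3^(2/3)*c/3), c)


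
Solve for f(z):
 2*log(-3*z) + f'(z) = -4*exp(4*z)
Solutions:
 f(z) = C1 - 2*z*log(-z) + 2*z*(1 - log(3)) - exp(4*z)


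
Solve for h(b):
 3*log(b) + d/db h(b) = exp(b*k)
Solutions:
 h(b) = C1 - 3*b*log(b) + 3*b + Piecewise((exp(b*k)/k, Ne(k, 0)), (b, True))


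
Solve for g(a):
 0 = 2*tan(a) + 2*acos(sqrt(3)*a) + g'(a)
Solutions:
 g(a) = C1 - 2*a*acos(sqrt(3)*a) + 2*sqrt(3)*sqrt(1 - 3*a^2)/3 + 2*log(cos(a))


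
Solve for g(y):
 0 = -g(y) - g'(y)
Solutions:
 g(y) = C1*exp(-y)


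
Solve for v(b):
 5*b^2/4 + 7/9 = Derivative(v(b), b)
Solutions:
 v(b) = C1 + 5*b^3/12 + 7*b/9


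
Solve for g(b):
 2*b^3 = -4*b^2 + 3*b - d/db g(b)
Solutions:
 g(b) = C1 - b^4/2 - 4*b^3/3 + 3*b^2/2


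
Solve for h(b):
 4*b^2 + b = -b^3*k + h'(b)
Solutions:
 h(b) = C1 + b^4*k/4 + 4*b^3/3 + b^2/2


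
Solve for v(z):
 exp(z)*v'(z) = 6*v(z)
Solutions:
 v(z) = C1*exp(-6*exp(-z))


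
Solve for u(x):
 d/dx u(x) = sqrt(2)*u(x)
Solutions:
 u(x) = C1*exp(sqrt(2)*x)


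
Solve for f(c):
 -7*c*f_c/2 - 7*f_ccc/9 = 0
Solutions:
 f(c) = C1 + Integral(C2*airyai(-6^(2/3)*c/2) + C3*airybi(-6^(2/3)*c/2), c)


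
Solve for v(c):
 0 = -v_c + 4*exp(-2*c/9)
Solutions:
 v(c) = C1 - 18*exp(-2*c/9)


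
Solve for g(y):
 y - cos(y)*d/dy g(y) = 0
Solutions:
 g(y) = C1 + Integral(y/cos(y), y)


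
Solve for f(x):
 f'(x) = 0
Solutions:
 f(x) = C1


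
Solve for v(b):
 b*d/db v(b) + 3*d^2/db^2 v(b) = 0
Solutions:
 v(b) = C1 + C2*erf(sqrt(6)*b/6)


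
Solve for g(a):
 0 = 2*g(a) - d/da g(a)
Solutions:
 g(a) = C1*exp(2*a)


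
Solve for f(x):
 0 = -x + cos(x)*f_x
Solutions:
 f(x) = C1 + Integral(x/cos(x), x)


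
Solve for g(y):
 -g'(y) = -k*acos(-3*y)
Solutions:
 g(y) = C1 + k*(y*acos(-3*y) + sqrt(1 - 9*y^2)/3)


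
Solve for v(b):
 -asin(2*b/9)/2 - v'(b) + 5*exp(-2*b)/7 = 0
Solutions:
 v(b) = C1 - b*asin(2*b/9)/2 - sqrt(81 - 4*b^2)/4 - 5*exp(-2*b)/14


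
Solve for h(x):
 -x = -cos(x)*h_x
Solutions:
 h(x) = C1 + Integral(x/cos(x), x)


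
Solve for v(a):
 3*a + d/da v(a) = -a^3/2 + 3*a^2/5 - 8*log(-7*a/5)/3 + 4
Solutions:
 v(a) = C1 - a^4/8 + a^3/5 - 3*a^2/2 - 8*a*log(-a)/3 + 4*a*(-2*log(7) + 2*log(5) + 5)/3


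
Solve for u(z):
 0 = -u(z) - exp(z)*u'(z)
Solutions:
 u(z) = C1*exp(exp(-z))


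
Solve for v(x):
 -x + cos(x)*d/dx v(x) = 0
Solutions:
 v(x) = C1 + Integral(x/cos(x), x)


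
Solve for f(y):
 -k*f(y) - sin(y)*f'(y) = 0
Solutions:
 f(y) = C1*exp(k*(-log(cos(y) - 1) + log(cos(y) + 1))/2)


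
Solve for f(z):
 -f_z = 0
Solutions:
 f(z) = C1


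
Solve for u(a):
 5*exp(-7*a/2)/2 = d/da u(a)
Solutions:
 u(a) = C1 - 5*exp(-7*a/2)/7


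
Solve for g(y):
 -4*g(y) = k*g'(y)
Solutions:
 g(y) = C1*exp(-4*y/k)


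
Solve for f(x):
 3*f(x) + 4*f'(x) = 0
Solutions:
 f(x) = C1*exp(-3*x/4)


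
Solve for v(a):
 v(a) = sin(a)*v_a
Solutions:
 v(a) = C1*sqrt(cos(a) - 1)/sqrt(cos(a) + 1)


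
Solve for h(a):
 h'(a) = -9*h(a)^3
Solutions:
 h(a) = -sqrt(2)*sqrt(-1/(C1 - 9*a))/2
 h(a) = sqrt(2)*sqrt(-1/(C1 - 9*a))/2


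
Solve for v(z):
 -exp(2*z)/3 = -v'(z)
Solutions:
 v(z) = C1 + exp(2*z)/6


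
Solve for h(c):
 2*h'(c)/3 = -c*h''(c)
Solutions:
 h(c) = C1 + C2*c^(1/3)


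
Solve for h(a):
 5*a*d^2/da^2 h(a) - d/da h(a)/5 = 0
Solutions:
 h(a) = C1 + C2*a^(26/25)


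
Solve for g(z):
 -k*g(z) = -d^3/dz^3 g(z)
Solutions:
 g(z) = C1*exp(k^(1/3)*z) + C2*exp(k^(1/3)*z*(-1 + sqrt(3)*I)/2) + C3*exp(-k^(1/3)*z*(1 + sqrt(3)*I)/2)


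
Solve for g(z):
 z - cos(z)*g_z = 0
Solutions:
 g(z) = C1 + Integral(z/cos(z), z)


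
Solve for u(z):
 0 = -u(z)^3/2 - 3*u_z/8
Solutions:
 u(z) = -sqrt(6)*sqrt(-1/(C1 - 4*z))/2
 u(z) = sqrt(6)*sqrt(-1/(C1 - 4*z))/2


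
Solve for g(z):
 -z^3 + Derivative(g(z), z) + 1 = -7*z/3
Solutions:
 g(z) = C1 + z^4/4 - 7*z^2/6 - z


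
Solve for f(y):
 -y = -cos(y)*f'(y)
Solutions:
 f(y) = C1 + Integral(y/cos(y), y)


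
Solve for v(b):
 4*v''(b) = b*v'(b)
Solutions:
 v(b) = C1 + C2*erfi(sqrt(2)*b/4)


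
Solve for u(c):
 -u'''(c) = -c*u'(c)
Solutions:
 u(c) = C1 + Integral(C2*airyai(c) + C3*airybi(c), c)


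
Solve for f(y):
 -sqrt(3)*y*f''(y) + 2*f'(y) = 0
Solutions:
 f(y) = C1 + C2*y^(1 + 2*sqrt(3)/3)


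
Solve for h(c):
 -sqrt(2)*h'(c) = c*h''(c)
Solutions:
 h(c) = C1 + C2*c^(1 - sqrt(2))


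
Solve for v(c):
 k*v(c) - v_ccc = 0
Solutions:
 v(c) = C1*exp(c*k^(1/3)) + C2*exp(c*k^(1/3)*(-1 + sqrt(3)*I)/2) + C3*exp(-c*k^(1/3)*(1 + sqrt(3)*I)/2)


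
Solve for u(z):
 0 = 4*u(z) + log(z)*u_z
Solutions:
 u(z) = C1*exp(-4*li(z))


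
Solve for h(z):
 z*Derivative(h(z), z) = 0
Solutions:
 h(z) = C1


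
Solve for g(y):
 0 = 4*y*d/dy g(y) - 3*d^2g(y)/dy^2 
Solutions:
 g(y) = C1 + C2*erfi(sqrt(6)*y/3)


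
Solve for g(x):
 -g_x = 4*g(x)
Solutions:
 g(x) = C1*exp(-4*x)


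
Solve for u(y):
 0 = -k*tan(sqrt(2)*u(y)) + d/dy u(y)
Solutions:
 u(y) = sqrt(2)*(pi - asin(C1*exp(sqrt(2)*k*y)))/2
 u(y) = sqrt(2)*asin(C1*exp(sqrt(2)*k*y))/2


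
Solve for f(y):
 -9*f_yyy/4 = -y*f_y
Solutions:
 f(y) = C1 + Integral(C2*airyai(2^(2/3)*3^(1/3)*y/3) + C3*airybi(2^(2/3)*3^(1/3)*y/3), y)


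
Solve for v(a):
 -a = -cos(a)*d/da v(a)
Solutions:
 v(a) = C1 + Integral(a/cos(a), a)


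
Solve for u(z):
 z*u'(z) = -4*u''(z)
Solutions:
 u(z) = C1 + C2*erf(sqrt(2)*z/4)


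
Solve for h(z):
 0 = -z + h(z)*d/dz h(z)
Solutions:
 h(z) = -sqrt(C1 + z^2)
 h(z) = sqrt(C1 + z^2)


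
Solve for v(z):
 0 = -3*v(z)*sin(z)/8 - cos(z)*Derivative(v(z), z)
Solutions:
 v(z) = C1*cos(z)^(3/8)


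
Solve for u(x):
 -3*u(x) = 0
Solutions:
 u(x) = 0


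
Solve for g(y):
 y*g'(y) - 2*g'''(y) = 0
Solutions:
 g(y) = C1 + Integral(C2*airyai(2^(2/3)*y/2) + C3*airybi(2^(2/3)*y/2), y)


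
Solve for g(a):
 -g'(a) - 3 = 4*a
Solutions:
 g(a) = C1 - 2*a^2 - 3*a


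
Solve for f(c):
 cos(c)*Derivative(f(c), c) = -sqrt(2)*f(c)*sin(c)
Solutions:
 f(c) = C1*cos(c)^(sqrt(2))


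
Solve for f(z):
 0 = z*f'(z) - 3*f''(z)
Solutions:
 f(z) = C1 + C2*erfi(sqrt(6)*z/6)


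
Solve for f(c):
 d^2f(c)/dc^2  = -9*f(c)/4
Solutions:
 f(c) = C1*sin(3*c/2) + C2*cos(3*c/2)


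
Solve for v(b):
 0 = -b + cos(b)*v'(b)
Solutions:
 v(b) = C1 + Integral(b/cos(b), b)


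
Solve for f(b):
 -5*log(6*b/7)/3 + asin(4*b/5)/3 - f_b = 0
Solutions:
 f(b) = C1 - 5*b*log(b)/3 + b*asin(4*b/5)/3 - 5*b*log(6)/3 + 5*b/3 + 5*b*log(7)/3 + sqrt(25 - 16*b^2)/12


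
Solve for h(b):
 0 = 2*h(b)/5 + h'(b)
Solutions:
 h(b) = C1*exp(-2*b/5)


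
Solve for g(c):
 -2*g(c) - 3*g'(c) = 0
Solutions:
 g(c) = C1*exp(-2*c/3)


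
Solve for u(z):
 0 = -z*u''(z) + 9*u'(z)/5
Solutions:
 u(z) = C1 + C2*z^(14/5)


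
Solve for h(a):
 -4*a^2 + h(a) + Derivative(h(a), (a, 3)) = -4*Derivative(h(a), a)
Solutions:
 h(a) = C1*exp(6^(1/3)*a*(-8*3^(1/3)/(9 + sqrt(849))^(1/3) + 2^(1/3)*(9 + sqrt(849))^(1/3))/12)*sin(2^(1/3)*3^(1/6)*a*(2/(9 + sqrt(849))^(1/3) + 2^(1/3)*3^(2/3)*(9 + sqrt(849))^(1/3)/12)) + C2*exp(6^(1/3)*a*(-8*3^(1/3)/(9 + sqrt(849))^(1/3) + 2^(1/3)*(9 + sqrt(849))^(1/3))/12)*cos(2^(1/3)*3^(1/6)*a*(2/(9 + sqrt(849))^(1/3) + 2^(1/3)*3^(2/3)*(9 + sqrt(849))^(1/3)/12)) + C3*exp(-6^(1/3)*a*(-8*3^(1/3)/(9 + sqrt(849))^(1/3) + 2^(1/3)*(9 + sqrt(849))^(1/3))/6) + 4*a^2 - 32*a + 128


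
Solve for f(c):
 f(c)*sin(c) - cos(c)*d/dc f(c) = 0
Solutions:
 f(c) = C1/cos(c)


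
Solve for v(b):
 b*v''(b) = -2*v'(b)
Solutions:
 v(b) = C1 + C2/b


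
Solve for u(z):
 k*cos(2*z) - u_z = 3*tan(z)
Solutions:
 u(z) = C1 + k*sin(2*z)/2 + 3*log(cos(z))


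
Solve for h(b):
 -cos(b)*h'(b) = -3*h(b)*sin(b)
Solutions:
 h(b) = C1/cos(b)^3


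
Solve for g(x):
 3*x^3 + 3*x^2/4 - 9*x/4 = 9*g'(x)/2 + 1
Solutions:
 g(x) = C1 + x^4/6 + x^3/18 - x^2/4 - 2*x/9


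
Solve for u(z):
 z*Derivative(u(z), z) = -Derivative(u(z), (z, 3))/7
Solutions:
 u(z) = C1 + Integral(C2*airyai(-7^(1/3)*z) + C3*airybi(-7^(1/3)*z), z)


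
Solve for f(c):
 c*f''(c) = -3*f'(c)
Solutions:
 f(c) = C1 + C2/c^2


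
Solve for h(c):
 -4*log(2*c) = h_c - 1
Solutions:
 h(c) = C1 - 4*c*log(c) - c*log(16) + 5*c


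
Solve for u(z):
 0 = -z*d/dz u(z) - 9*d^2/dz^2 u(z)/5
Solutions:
 u(z) = C1 + C2*erf(sqrt(10)*z/6)


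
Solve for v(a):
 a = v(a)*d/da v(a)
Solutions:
 v(a) = -sqrt(C1 + a^2)
 v(a) = sqrt(C1 + a^2)


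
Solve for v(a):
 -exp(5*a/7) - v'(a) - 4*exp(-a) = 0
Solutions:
 v(a) = C1 - 7*exp(5*a/7)/5 + 4*exp(-a)


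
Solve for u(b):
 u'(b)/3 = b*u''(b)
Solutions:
 u(b) = C1 + C2*b^(4/3)


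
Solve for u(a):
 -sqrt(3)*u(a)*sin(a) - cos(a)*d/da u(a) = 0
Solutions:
 u(a) = C1*cos(a)^(sqrt(3))


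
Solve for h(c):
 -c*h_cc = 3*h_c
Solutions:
 h(c) = C1 + C2/c^2


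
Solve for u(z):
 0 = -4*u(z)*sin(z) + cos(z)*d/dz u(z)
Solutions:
 u(z) = C1/cos(z)^4


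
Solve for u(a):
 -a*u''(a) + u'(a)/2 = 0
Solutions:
 u(a) = C1 + C2*a^(3/2)


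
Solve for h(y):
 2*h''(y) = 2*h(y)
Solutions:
 h(y) = C1*exp(-y) + C2*exp(y)


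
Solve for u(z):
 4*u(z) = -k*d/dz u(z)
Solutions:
 u(z) = C1*exp(-4*z/k)


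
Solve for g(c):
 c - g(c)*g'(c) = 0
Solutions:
 g(c) = -sqrt(C1 + c^2)
 g(c) = sqrt(C1 + c^2)


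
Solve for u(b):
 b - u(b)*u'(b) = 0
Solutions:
 u(b) = -sqrt(C1 + b^2)
 u(b) = sqrt(C1 + b^2)


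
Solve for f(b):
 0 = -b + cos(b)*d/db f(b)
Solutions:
 f(b) = C1 + Integral(b/cos(b), b)


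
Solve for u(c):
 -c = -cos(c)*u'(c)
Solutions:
 u(c) = C1 + Integral(c/cos(c), c)


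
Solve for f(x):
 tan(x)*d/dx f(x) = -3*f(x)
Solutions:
 f(x) = C1/sin(x)^3


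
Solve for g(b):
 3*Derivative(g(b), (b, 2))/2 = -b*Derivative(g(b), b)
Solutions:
 g(b) = C1 + C2*erf(sqrt(3)*b/3)


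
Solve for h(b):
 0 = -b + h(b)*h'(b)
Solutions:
 h(b) = -sqrt(C1 + b^2)
 h(b) = sqrt(C1 + b^2)


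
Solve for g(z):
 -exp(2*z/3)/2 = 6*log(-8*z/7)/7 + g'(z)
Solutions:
 g(z) = C1 - 6*z*log(-z)/7 + 6*z*(-3*log(2) + 1 + log(7))/7 - 3*exp(2*z/3)/4


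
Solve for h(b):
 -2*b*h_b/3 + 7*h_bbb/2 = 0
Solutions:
 h(b) = C1 + Integral(C2*airyai(42^(2/3)*b/21) + C3*airybi(42^(2/3)*b/21), b)


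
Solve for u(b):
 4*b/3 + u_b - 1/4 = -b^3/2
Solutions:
 u(b) = C1 - b^4/8 - 2*b^2/3 + b/4


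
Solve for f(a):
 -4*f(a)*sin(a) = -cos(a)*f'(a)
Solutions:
 f(a) = C1/cos(a)^4


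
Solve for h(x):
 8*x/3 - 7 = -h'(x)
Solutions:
 h(x) = C1 - 4*x^2/3 + 7*x


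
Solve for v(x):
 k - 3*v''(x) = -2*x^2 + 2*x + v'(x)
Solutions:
 v(x) = C1 + C2*exp(-x/3) + k*x + 2*x^3/3 - 7*x^2 + 42*x


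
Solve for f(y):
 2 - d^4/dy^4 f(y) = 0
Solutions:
 f(y) = C1 + C2*y + C3*y^2 + C4*y^3 + y^4/12


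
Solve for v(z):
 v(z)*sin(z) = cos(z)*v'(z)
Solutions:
 v(z) = C1/cos(z)


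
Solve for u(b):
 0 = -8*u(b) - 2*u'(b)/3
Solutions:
 u(b) = C1*exp(-12*b)


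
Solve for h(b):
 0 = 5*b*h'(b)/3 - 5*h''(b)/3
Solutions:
 h(b) = C1 + C2*erfi(sqrt(2)*b/2)


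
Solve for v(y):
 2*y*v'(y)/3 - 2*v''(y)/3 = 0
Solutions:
 v(y) = C1 + C2*erfi(sqrt(2)*y/2)


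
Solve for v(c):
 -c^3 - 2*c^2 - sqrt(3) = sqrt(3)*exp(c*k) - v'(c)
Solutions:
 v(c) = C1 + c^4/4 + 2*c^3/3 + sqrt(3)*c + sqrt(3)*exp(c*k)/k


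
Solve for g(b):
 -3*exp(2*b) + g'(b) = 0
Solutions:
 g(b) = C1 + 3*exp(2*b)/2


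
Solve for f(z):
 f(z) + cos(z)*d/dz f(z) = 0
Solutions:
 f(z) = C1*sqrt(sin(z) - 1)/sqrt(sin(z) + 1)


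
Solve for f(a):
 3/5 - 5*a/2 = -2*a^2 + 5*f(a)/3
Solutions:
 f(a) = 6*a^2/5 - 3*a/2 + 9/25


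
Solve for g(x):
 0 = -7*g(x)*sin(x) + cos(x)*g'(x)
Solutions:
 g(x) = C1/cos(x)^7


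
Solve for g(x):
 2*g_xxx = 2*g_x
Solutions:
 g(x) = C1 + C2*exp(-x) + C3*exp(x)


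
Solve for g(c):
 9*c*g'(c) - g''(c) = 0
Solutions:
 g(c) = C1 + C2*erfi(3*sqrt(2)*c/2)


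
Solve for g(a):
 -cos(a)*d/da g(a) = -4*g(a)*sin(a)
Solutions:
 g(a) = C1/cos(a)^4


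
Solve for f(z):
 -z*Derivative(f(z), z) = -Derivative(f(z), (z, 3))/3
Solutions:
 f(z) = C1 + Integral(C2*airyai(3^(1/3)*z) + C3*airybi(3^(1/3)*z), z)


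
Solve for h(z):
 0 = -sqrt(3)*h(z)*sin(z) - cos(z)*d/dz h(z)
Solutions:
 h(z) = C1*cos(z)^(sqrt(3))


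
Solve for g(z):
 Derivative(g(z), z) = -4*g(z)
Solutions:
 g(z) = C1*exp(-4*z)


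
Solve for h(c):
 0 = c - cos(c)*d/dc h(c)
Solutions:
 h(c) = C1 + Integral(c/cos(c), c)


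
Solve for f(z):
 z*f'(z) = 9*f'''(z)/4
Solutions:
 f(z) = C1 + Integral(C2*airyai(2^(2/3)*3^(1/3)*z/3) + C3*airybi(2^(2/3)*3^(1/3)*z/3), z)


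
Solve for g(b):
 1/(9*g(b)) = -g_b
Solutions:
 g(b) = -sqrt(C1 - 2*b)/3
 g(b) = sqrt(C1 - 2*b)/3


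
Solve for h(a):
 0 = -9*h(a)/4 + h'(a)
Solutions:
 h(a) = C1*exp(9*a/4)


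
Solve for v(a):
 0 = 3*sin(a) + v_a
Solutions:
 v(a) = C1 + 3*cos(a)


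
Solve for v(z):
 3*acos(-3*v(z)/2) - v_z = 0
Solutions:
 Integral(1/acos(-3*_y/2), (_y, v(z))) = C1 + 3*z


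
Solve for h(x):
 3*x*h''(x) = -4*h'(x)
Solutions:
 h(x) = C1 + C2/x^(1/3)


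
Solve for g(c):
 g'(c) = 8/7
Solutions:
 g(c) = C1 + 8*c/7


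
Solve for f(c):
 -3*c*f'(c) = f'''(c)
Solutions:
 f(c) = C1 + Integral(C2*airyai(-3^(1/3)*c) + C3*airybi(-3^(1/3)*c), c)


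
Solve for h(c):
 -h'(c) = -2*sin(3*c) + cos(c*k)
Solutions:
 h(c) = C1 - 2*cos(3*c)/3 - sin(c*k)/k


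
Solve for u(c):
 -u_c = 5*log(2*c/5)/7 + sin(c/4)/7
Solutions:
 u(c) = C1 - 5*c*log(c)/7 - 5*c*log(2)/7 + 5*c/7 + 5*c*log(5)/7 + 4*cos(c/4)/7


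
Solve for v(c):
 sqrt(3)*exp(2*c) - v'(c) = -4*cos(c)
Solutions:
 v(c) = C1 + sqrt(3)*exp(2*c)/2 + 4*sin(c)


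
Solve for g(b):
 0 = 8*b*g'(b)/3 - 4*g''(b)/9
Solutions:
 g(b) = C1 + C2*erfi(sqrt(3)*b)


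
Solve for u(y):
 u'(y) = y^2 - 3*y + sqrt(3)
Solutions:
 u(y) = C1 + y^3/3 - 3*y^2/2 + sqrt(3)*y


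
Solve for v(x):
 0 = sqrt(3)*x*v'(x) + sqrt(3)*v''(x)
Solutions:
 v(x) = C1 + C2*erf(sqrt(2)*x/2)


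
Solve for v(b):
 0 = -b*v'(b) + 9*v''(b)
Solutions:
 v(b) = C1 + C2*erfi(sqrt(2)*b/6)


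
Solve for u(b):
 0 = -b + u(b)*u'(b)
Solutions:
 u(b) = -sqrt(C1 + b^2)
 u(b) = sqrt(C1 + b^2)


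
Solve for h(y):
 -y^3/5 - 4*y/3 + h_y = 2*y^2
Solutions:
 h(y) = C1 + y^4/20 + 2*y^3/3 + 2*y^2/3


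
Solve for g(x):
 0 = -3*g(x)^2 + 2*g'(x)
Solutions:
 g(x) = -2/(C1 + 3*x)


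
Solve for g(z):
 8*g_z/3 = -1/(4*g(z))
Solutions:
 g(z) = -sqrt(C1 - 3*z)/4
 g(z) = sqrt(C1 - 3*z)/4


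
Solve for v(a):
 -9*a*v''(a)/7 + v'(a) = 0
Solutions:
 v(a) = C1 + C2*a^(16/9)


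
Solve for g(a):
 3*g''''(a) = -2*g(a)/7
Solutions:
 g(a) = (C1*sin(42^(3/4)*a/42) + C2*cos(42^(3/4)*a/42))*exp(-42^(3/4)*a/42) + (C3*sin(42^(3/4)*a/42) + C4*cos(42^(3/4)*a/42))*exp(42^(3/4)*a/42)


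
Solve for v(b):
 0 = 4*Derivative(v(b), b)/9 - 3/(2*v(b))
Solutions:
 v(b) = -sqrt(C1 + 27*b)/2
 v(b) = sqrt(C1 + 27*b)/2


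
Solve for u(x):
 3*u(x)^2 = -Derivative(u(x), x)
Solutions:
 u(x) = 1/(C1 + 3*x)


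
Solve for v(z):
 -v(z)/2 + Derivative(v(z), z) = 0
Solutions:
 v(z) = C1*exp(z/2)


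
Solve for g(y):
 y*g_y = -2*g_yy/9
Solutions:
 g(y) = C1 + C2*erf(3*y/2)


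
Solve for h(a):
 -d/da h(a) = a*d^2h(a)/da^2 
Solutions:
 h(a) = C1 + C2*log(a)


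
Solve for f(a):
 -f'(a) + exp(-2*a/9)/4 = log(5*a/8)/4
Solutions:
 f(a) = C1 - a*log(a)/4 + a*(-log(5) + 1 + 3*log(2))/4 - 9*exp(-2*a/9)/8


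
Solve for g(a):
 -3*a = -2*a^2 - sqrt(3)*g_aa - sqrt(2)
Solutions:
 g(a) = C1 + C2*a - sqrt(3)*a^4/18 + sqrt(3)*a^3/6 - sqrt(6)*a^2/6


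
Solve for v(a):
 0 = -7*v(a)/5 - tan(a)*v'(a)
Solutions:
 v(a) = C1/sin(a)^(7/5)


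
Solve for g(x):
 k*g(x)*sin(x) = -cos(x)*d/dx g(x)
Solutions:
 g(x) = C1*exp(k*log(cos(x)))


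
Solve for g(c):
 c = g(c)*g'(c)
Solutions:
 g(c) = -sqrt(C1 + c^2)
 g(c) = sqrt(C1 + c^2)


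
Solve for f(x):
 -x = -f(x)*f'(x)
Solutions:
 f(x) = -sqrt(C1 + x^2)
 f(x) = sqrt(C1 + x^2)


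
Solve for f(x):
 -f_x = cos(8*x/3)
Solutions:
 f(x) = C1 - 3*sin(8*x/3)/8


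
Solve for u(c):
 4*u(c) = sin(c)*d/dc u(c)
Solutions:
 u(c) = C1*(cos(c)^2 - 2*cos(c) + 1)/(cos(c)^2 + 2*cos(c) + 1)


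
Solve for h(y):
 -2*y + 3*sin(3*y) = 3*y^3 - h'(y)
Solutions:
 h(y) = C1 + 3*y^4/4 + y^2 + cos(3*y)


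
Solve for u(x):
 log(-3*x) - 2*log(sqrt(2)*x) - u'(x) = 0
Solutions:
 u(x) = C1 - x*log(x) + x*(-log(2) + 1 + log(3) + I*pi)


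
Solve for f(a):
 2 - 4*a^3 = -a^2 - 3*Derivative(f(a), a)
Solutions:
 f(a) = C1 + a^4/3 - a^3/9 - 2*a/3


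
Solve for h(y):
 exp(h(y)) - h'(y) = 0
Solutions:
 h(y) = log(-1/(C1 + y))


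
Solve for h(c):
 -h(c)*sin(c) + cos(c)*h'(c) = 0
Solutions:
 h(c) = C1/cos(c)


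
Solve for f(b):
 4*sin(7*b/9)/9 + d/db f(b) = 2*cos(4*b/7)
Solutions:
 f(b) = C1 + 7*sin(4*b/7)/2 + 4*cos(7*b/9)/7


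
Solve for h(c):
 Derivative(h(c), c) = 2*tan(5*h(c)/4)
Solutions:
 h(c) = -4*asin(C1*exp(5*c/2))/5 + 4*pi/5
 h(c) = 4*asin(C1*exp(5*c/2))/5


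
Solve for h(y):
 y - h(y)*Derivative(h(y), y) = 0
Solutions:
 h(y) = -sqrt(C1 + y^2)
 h(y) = sqrt(C1 + y^2)


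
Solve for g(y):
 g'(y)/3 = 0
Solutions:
 g(y) = C1


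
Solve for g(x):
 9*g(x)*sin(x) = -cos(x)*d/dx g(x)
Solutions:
 g(x) = C1*cos(x)^9


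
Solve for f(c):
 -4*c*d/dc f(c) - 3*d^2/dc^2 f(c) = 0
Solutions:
 f(c) = C1 + C2*erf(sqrt(6)*c/3)


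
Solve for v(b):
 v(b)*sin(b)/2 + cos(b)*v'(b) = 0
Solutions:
 v(b) = C1*sqrt(cos(b))


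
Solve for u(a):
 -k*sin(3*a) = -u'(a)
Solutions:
 u(a) = C1 - k*cos(3*a)/3


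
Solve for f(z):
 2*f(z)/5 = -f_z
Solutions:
 f(z) = C1*exp(-2*z/5)


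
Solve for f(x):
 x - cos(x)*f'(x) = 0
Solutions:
 f(x) = C1 + Integral(x/cos(x), x)


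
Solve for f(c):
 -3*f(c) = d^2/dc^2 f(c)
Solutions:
 f(c) = C1*sin(sqrt(3)*c) + C2*cos(sqrt(3)*c)


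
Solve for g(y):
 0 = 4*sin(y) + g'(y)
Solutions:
 g(y) = C1 + 4*cos(y)


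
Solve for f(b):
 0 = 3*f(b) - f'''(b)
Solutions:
 f(b) = C3*exp(3^(1/3)*b) + (C1*sin(3^(5/6)*b/2) + C2*cos(3^(5/6)*b/2))*exp(-3^(1/3)*b/2)


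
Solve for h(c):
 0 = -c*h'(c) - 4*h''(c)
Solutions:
 h(c) = C1 + C2*erf(sqrt(2)*c/4)


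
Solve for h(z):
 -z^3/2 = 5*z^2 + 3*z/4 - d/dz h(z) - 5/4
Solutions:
 h(z) = C1 + z^4/8 + 5*z^3/3 + 3*z^2/8 - 5*z/4


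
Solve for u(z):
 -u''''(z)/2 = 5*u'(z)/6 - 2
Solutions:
 u(z) = C1 + C4*exp(-3^(2/3)*5^(1/3)*z/3) + 12*z/5 + (C2*sin(3^(1/6)*5^(1/3)*z/2) + C3*cos(3^(1/6)*5^(1/3)*z/2))*exp(3^(2/3)*5^(1/3)*z/6)


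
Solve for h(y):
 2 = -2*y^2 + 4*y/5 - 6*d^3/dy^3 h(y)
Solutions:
 h(y) = C1 + C2*y + C3*y^2 - y^5/180 + y^4/180 - y^3/18


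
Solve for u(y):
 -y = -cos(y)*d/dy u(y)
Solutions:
 u(y) = C1 + Integral(y/cos(y), y)


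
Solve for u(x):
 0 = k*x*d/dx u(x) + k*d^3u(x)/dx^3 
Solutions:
 u(x) = C1 + Integral(C2*airyai(-x) + C3*airybi(-x), x)


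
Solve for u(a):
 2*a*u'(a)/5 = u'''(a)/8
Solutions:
 u(a) = C1 + Integral(C2*airyai(2*2^(1/3)*5^(2/3)*a/5) + C3*airybi(2*2^(1/3)*5^(2/3)*a/5), a)


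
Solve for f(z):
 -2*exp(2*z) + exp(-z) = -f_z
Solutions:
 f(z) = C1 + exp(2*z) + exp(-z)


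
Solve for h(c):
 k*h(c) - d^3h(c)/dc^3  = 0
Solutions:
 h(c) = C1*exp(c*k^(1/3)) + C2*exp(c*k^(1/3)*(-1 + sqrt(3)*I)/2) + C3*exp(-c*k^(1/3)*(1 + sqrt(3)*I)/2)


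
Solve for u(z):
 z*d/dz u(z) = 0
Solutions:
 u(z) = C1


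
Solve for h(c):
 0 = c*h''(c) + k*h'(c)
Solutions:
 h(c) = C1 + c^(1 - re(k))*(C2*sin(log(c)*Abs(im(k))) + C3*cos(log(c)*im(k)))


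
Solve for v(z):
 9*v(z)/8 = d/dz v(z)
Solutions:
 v(z) = C1*exp(9*z/8)


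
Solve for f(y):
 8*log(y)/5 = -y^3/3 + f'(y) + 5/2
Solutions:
 f(y) = C1 + y^4/12 + 8*y*log(y)/5 - 41*y/10


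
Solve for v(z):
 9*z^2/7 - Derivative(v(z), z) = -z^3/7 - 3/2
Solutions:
 v(z) = C1 + z^4/28 + 3*z^3/7 + 3*z/2


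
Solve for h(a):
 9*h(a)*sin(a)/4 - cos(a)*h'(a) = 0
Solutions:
 h(a) = C1/cos(a)^(9/4)


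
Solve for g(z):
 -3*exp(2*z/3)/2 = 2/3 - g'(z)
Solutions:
 g(z) = C1 + 2*z/3 + 9*exp(2*z/3)/4


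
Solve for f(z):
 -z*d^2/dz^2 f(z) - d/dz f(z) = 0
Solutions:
 f(z) = C1 + C2*log(z)


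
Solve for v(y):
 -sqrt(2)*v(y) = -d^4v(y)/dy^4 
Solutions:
 v(y) = C1*exp(-2^(1/8)*y) + C2*exp(2^(1/8)*y) + C3*sin(2^(1/8)*y) + C4*cos(2^(1/8)*y)


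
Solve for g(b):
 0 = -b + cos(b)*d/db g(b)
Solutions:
 g(b) = C1 + Integral(b/cos(b), b)


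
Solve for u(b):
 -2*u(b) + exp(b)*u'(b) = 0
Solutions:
 u(b) = C1*exp(-2*exp(-b))


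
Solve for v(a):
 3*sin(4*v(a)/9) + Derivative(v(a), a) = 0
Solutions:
 3*a + 9*log(cos(4*v(a)/9) - 1)/8 - 9*log(cos(4*v(a)/9) + 1)/8 = C1


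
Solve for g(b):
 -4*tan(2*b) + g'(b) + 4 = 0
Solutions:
 g(b) = C1 - 4*b - 2*log(cos(2*b))


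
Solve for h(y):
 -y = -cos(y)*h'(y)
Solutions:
 h(y) = C1 + Integral(y/cos(y), y)


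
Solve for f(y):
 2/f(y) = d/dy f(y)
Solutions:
 f(y) = -sqrt(C1 + 4*y)
 f(y) = sqrt(C1 + 4*y)


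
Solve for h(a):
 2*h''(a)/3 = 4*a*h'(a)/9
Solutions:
 h(a) = C1 + C2*erfi(sqrt(3)*a/3)


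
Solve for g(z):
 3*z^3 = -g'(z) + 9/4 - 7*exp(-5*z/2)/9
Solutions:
 g(z) = C1 - 3*z^4/4 + 9*z/4 + 14*exp(-5*z/2)/45


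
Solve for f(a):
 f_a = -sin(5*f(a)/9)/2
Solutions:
 a/2 + 9*log(cos(5*f(a)/9) - 1)/10 - 9*log(cos(5*f(a)/9) + 1)/10 = C1


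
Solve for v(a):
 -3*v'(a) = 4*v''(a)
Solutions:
 v(a) = C1 + C2*exp(-3*a/4)


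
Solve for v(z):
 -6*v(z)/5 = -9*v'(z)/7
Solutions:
 v(z) = C1*exp(14*z/15)


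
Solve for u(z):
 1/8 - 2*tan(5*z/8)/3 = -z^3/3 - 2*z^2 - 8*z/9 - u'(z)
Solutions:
 u(z) = C1 - z^4/12 - 2*z^3/3 - 4*z^2/9 - z/8 - 16*log(cos(5*z/8))/15


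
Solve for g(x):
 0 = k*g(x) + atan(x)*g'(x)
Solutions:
 g(x) = C1*exp(-k*Integral(1/atan(x), x))


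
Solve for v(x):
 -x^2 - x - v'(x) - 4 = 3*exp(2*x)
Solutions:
 v(x) = C1 - x^3/3 - x^2/2 - 4*x - 3*exp(2*x)/2


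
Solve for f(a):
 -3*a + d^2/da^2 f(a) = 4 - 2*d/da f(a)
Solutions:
 f(a) = C1 + C2*exp(-2*a) + 3*a^2/4 + 5*a/4


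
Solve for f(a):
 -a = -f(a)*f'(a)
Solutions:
 f(a) = -sqrt(C1 + a^2)
 f(a) = sqrt(C1 + a^2)


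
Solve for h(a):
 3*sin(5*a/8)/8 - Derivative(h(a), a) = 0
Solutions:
 h(a) = C1 - 3*cos(5*a/8)/5


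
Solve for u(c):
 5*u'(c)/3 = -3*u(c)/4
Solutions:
 u(c) = C1*exp(-9*c/20)


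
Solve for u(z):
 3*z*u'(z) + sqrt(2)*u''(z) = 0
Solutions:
 u(z) = C1 + C2*erf(2^(1/4)*sqrt(3)*z/2)


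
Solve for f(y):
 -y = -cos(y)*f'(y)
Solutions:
 f(y) = C1 + Integral(y/cos(y), y)


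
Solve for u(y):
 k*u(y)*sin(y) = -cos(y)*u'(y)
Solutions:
 u(y) = C1*exp(k*log(cos(y)))


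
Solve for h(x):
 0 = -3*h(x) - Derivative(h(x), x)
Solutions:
 h(x) = C1*exp(-3*x)


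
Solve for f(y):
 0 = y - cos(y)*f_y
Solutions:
 f(y) = C1 + Integral(y/cos(y), y)


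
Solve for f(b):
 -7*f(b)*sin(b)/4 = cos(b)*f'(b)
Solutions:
 f(b) = C1*cos(b)^(7/4)


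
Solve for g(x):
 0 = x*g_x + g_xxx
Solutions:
 g(x) = C1 + Integral(C2*airyai(-x) + C3*airybi(-x), x)


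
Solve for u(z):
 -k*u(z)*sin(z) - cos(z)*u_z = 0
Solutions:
 u(z) = C1*exp(k*log(cos(z)))


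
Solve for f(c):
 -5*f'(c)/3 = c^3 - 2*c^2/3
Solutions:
 f(c) = C1 - 3*c^4/20 + 2*c^3/15


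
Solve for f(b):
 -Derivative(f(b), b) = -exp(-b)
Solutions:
 f(b) = C1 - exp(-b)


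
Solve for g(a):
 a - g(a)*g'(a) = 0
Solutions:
 g(a) = -sqrt(C1 + a^2)
 g(a) = sqrt(C1 + a^2)


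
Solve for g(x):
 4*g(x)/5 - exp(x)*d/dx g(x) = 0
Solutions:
 g(x) = C1*exp(-4*exp(-x)/5)


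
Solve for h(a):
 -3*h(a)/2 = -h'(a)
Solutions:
 h(a) = C1*exp(3*a/2)


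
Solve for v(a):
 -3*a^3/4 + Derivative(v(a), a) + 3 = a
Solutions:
 v(a) = C1 + 3*a^4/16 + a^2/2 - 3*a


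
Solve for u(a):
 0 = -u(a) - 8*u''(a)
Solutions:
 u(a) = C1*sin(sqrt(2)*a/4) + C2*cos(sqrt(2)*a/4)


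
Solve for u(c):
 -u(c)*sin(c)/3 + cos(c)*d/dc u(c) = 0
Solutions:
 u(c) = C1/cos(c)^(1/3)


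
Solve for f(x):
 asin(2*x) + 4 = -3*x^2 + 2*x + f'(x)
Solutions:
 f(x) = C1 + x^3 - x^2 + x*asin(2*x) + 4*x + sqrt(1 - 4*x^2)/2


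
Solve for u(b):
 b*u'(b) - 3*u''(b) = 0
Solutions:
 u(b) = C1 + C2*erfi(sqrt(6)*b/6)


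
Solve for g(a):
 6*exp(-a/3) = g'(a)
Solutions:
 g(a) = C1 - 18*exp(-a/3)
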